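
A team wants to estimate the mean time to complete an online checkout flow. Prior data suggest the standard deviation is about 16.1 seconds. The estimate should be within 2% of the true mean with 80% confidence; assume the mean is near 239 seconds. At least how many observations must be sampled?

For a mean, the margin of error is E = z·σ/√n, so n = (zσ/E)².
At 80% confidence, z = 1.282.
E = 2% of 239 = 4.78 seconds.
n = (1.282 × 16.1 / 4.78)² = 18.65
Round up: n = 19.

n = 19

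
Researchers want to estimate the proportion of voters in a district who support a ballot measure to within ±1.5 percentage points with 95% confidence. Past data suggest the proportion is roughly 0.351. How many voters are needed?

For a proportion with margin E = 0.015 at 95% confidence, z = 1.960.
n = p̂(1−p̂)(z/E)² = 0.351 × 0.649 × (1.960/0.015)² = 3889.39
Round up: n = 3890.

n = 3890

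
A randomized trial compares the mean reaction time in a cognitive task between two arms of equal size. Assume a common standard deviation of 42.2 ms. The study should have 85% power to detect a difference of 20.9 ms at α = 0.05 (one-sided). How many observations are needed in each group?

59 per group

For two equal groups, n per group = 2·((z_α + z_β)·σ/δ)².
z_α = 1.645; z_β = 1.036 (power 85%).
n = 2 × (2.681 × 42.2 / 20.9)² = 2 × 29.30 = 58.60
Round up: n = 59 per group.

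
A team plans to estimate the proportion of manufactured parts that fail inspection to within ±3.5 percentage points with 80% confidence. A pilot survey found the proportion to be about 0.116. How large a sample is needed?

For a proportion with margin E = 0.035 at 80% confidence, z = 1.282.
n = p̂(1−p̂)(z/E)² = 0.116 × 0.884 × (1.282/0.035)² = 137.58
Round up: n = 138.

138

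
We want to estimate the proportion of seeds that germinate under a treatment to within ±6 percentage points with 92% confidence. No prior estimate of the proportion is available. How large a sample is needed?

213

For a proportion with margin E = 0.06 at 92% confidence, z = 1.751.
With no prior estimate, use p = 0.5, which maximizes p(1−p) at 0.25.
n = 0.25 × (z/E)² = 0.25 × (1.751/0.06)² = 212.92
Round up: n = 213.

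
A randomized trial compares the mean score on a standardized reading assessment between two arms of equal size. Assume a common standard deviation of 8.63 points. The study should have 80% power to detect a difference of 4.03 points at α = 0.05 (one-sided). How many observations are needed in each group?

For two equal groups, n per group = 2·((z_α + z_β)·σ/δ)².
z_α = 1.645; z_β = 0.842 (power 80%).
n = 2 × (2.487 × 8.63 / 4.03)² = 2 × 28.36 = 56.72
Round up: n = 57 per group.

57 per group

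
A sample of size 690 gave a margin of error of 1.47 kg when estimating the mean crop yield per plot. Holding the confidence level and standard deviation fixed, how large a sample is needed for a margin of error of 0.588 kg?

Margin of error scales as 1/√n, so n₂ = n₁·(E₁/E₂)².
n₂ = 690 × (1.47/0.588)² = 690 × 6.25 = 4312.50
Round up: n₂ = 4313.

4313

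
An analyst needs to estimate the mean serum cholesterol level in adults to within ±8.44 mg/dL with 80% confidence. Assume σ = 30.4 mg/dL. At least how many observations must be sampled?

n = 22

For a mean, the margin of error is E = z·σ/√n, so n = (zσ/E)².
At 80% confidence, z = 1.282.
n = (1.282 × 30.4 / 8.44)² = 21.32
Round up: n = 22.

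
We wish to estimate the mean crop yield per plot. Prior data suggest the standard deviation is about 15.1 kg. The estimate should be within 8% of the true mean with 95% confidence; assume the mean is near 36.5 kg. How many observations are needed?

n = 103

For a mean, the margin of error is E = z·σ/√n, so n = (zσ/E)².
At 95% confidence, z = 1.960.
E = 8% of 36.5 = 2.92 kg.
n = (1.960 × 15.1 / 2.92)² = 102.73
Round up: n = 103.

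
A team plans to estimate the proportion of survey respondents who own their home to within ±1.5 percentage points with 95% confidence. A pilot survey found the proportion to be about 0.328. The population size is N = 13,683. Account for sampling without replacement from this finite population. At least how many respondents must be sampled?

n = 2952

For a proportion with margin E = 0.015 at 95% confidence, z = 1.960.
n = p̂(1−p̂)(z/E)² = 0.328 × 0.672 × (1.960/0.015)² = 3763.33 — call this n₀.
Finite-population correction with N = 13,683: n = n₀ / (1 + (n₀−1)/N) = 3763.33 / 1.275 = 2951.63
Round up: n = 2952.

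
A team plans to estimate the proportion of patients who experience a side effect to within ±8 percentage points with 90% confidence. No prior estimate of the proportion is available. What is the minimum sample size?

106

For a proportion with margin E = 0.08 at 90% confidence, z = 1.645.
With no prior estimate, use p = 0.5, which maximizes p(1−p) at 0.25.
n = 0.25 × (z/E)² = 0.25 × (1.645/0.08)² = 105.70
Round up: n = 106.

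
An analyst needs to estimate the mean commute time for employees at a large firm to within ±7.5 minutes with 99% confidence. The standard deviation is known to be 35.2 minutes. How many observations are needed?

For a mean, the margin of error is E = z·σ/√n, so n = (zσ/E)².
At 99% confidence, z = 2.576.
n = (2.576 × 35.2 / 7.5)² = 146.17
Round up: n = 147.

147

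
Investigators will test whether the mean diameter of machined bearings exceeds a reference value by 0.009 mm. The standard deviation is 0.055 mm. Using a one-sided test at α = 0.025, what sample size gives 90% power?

n = 393

For a one-sample z-test, n = ((z_α + z_β)·σ/δ)².
z_α = 1.960 (one-sided α = 0.025); z_β = 1.282 (power 90% → β = 0.1).
n = (3.242 × 0.055 / 0.009)² = 392.52
Round up: n = 393.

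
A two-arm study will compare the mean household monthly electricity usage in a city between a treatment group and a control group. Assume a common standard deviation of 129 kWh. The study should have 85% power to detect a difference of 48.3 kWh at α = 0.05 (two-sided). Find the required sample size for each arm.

129 per group

For two equal groups, n per group = 2·((z_{α/2} + z_β)·σ/δ)².
z_{α/2} = 1.960; z_β = 1.036 (power 85%).
n = 2 × (2.996 × 129 / 48.3)² = 2 × 64.03 = 128.06
Round up: n = 129 per group.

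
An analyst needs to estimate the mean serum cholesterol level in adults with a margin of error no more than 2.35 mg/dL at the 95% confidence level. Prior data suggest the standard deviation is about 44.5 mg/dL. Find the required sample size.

n = 1378

For a mean, the margin of error is E = z·σ/√n, so n = (zσ/E)².
At 95% confidence, z = 1.960.
n = (1.960 × 44.5 / 2.35)² = 1377.52
Round up: n = 1378.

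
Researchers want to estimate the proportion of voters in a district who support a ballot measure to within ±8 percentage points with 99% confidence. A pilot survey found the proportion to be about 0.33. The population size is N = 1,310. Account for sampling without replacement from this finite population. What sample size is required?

For a proportion with margin E = 0.08 at 99% confidence, z = 2.576.
n = p̂(1−p̂)(z/E)² = 0.33 × 0.67 × (2.576/0.08)² = 229.25 — call this n₀.
Finite-population correction with N = 1,310: n = n₀ / (1 + (n₀−1)/N) = 229.25 / 1.174 = 195.27
Round up: n = 196.

n = 196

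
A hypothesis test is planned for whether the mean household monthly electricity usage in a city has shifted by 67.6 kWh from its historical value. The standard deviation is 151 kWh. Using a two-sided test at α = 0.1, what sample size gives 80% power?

For a one-sample z-test, n = ((z_{α/2} + z_β)·σ/δ)².
z_{α/2} = 1.645 (two-sided α = 0.1); z_β = 0.842 (power 80% → β = 0.2).
n = (2.487 × 151 / 67.6)² = 30.86
Round up: n = 31.

31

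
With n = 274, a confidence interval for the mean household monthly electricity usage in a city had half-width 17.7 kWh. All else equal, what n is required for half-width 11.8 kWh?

Margin of error scales as 1/√n, so n₂ = n₁·(E₁/E₂)².
n₂ = 274 × (17.7/11.8)² = 274 × 2.25 = 616.50
Round up: n₂ = 617.

617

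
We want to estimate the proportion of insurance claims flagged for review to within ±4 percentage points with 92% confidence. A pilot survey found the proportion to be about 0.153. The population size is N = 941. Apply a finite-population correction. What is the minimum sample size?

197

For a proportion with margin E = 0.04 at 92% confidence, z = 1.751.
n = p̂(1−p̂)(z/E)² = 0.153 × 0.847 × (1.751/0.04)² = 248.33 — call this n₀.
Finite-population correction with N = 941: n = n₀ / (1 + (n₀−1)/N) = 248.33 / 1.263 = 196.62
Round up: n = 197.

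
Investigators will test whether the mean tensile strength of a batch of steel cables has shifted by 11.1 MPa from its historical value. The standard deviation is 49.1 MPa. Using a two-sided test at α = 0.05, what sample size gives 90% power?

206

For a one-sample z-test, n = ((z_{α/2} + z_β)·σ/δ)².
z_{α/2} = 1.960 (two-sided α = 0.05); z_β = 1.282 (power 90% → β = 0.1).
n = (3.242 × 49.1 / 11.1)² = 205.66
Round up: n = 206.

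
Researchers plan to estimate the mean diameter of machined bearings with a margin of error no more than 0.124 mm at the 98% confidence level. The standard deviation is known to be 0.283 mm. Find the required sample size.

29

For a mean, the margin of error is E = z·σ/√n, so n = (zσ/E)².
At 98% confidence, z = 2.326.
n = (2.326 × 0.283 / 0.124)² = 28.18
Round up: n = 29.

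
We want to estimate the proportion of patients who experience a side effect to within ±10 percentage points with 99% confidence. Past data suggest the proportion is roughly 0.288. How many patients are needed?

n = 137

For a proportion with margin E = 0.1 at 99% confidence, z = 2.576.
n = p̂(1−p̂)(z/E)² = 0.288 × 0.712 × (2.576/0.1)² = 136.07
Round up: n = 137.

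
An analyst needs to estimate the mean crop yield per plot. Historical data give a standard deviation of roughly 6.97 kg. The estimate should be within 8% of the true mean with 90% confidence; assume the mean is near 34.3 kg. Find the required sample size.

For a mean, the margin of error is E = z·σ/√n, so n = (zσ/E)².
At 90% confidence, z = 1.645.
E = 8% of 34.3 = 2.744 kg.
n = (1.645 × 6.97 / 2.744)² = 17.46
Round up: n = 18.

18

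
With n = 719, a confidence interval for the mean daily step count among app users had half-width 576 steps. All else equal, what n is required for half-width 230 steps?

4510

Margin of error scales as 1/√n, so n₂ = n₁·(E₁/E₂)².
n₂ = 719 × (576/230)² = 719 × 6.272 = 4509.57
Round up: n₂ = 4510.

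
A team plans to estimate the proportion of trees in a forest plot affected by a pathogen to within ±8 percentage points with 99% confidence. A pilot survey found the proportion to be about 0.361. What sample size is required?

240

For a proportion with margin E = 0.08 at 99% confidence, z = 2.576.
n = p̂(1−p̂)(z/E)² = 0.361 × 0.639 × (2.576/0.08)² = 239.18
Round up: n = 240.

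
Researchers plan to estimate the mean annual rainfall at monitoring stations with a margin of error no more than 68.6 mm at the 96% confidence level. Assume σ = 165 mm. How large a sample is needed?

For a mean, the margin of error is E = z·σ/√n, so n = (zσ/E)².
At 96% confidence, z = 2.054.
n = (2.054 × 165 / 68.6)² = 24.41
Round up: n = 25.

25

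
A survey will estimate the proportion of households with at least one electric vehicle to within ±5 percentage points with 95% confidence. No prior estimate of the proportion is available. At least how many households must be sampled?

385

For a proportion with margin E = 0.05 at 95% confidence, z = 1.960.
With no prior estimate, use p = 0.5, which maximizes p(1−p) at 0.25.
n = 0.25 × (z/E)² = 0.25 × (1.960/0.05)² = 384.16
Round up: n = 385.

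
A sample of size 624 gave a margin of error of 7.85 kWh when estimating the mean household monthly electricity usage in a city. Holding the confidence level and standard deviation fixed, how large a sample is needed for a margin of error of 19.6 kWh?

Margin of error scales as 1/√n, so n₂ = n₁·(E₁/E₂)².
n₂ = 624 × (7.85/19.6)² = 624 × 0.1604 = 100.09
Round up: n₂ = 101.

101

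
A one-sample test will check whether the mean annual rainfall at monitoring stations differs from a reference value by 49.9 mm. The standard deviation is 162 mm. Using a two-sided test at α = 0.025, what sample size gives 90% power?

131

For a one-sample z-test, n = ((z_{α/2} + z_β)·σ/δ)².
z_{α/2} = 2.241 (two-sided α = 0.025); z_β = 1.282 (power 90% → β = 0.1).
n = (3.523 × 162 / 49.9)² = 130.81
Round up: n = 131.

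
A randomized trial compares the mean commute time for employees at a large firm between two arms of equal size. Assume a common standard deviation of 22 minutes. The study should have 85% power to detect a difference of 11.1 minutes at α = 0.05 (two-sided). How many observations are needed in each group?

71 per group

For two equal groups, n per group = 2·((z_{α/2} + z_β)·σ/δ)².
z_{α/2} = 1.960; z_β = 1.036 (power 85%).
n = 2 × (2.996 × 22 / 11.1)² = 2 × 35.26 = 70.52
Round up: n = 71 per group.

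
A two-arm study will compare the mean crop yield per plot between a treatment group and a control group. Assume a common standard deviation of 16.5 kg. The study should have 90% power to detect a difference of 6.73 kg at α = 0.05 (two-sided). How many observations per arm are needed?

127 per group

For two equal groups, n per group = 2·((z_{α/2} + z_β)·σ/δ)².
z_{α/2} = 1.960; z_β = 1.282 (power 90%).
n = 2 × (3.242 × 16.5 / 6.73)² = 2 × 63.18 = 126.36
Round up: n = 127 per group.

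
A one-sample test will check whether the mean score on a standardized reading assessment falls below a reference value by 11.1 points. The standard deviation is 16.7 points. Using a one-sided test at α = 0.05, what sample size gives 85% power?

For a one-sample z-test, n = ((z_α + z_β)·σ/δ)².
z_α = 1.645 (one-sided α = 0.05); z_β = 1.036 (power 85% → β = 0.15).
n = (2.681 × 16.7 / 11.1)² = 16.27
Round up: n = 17.

n = 17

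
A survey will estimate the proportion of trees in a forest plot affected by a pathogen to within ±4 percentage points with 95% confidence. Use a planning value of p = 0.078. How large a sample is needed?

For a proportion with margin E = 0.04 at 95% confidence, z = 1.960.
n = p̂(1−p̂)(z/E)² = 0.078 × 0.922 × (1.960/0.04)² = 172.67
Round up: n = 173.

173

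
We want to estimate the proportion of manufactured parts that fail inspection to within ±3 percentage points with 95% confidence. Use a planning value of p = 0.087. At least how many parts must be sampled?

For a proportion with margin E = 0.03 at 95% confidence, z = 1.960.
n = p̂(1−p̂)(z/E)² = 0.087 × 0.913 × (1.960/0.03)² = 339.05
Round up: n = 340.

340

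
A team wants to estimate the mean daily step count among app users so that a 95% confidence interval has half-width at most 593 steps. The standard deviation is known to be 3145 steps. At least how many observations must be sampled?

For a mean, the margin of error is E = z·σ/√n, so n = (zσ/E)².
At 95% confidence, z = 1.960.
n = (1.960 × 3145 / 593)² = 108.05
Round up: n = 109.

109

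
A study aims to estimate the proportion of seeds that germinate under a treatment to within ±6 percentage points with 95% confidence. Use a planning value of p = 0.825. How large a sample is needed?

For a proportion with margin E = 0.06 at 95% confidence, z = 1.960.
n = p̂(1−p̂)(z/E)² = 0.825 × 0.175 × (1.960/0.06)² = 154.06
Round up: n = 155.

155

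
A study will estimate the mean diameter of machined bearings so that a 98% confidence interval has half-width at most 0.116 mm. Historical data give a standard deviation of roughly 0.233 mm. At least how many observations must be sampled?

n = 22

For a mean, the margin of error is E = z·σ/√n, so n = (zσ/E)².
At 98% confidence, z = 2.326.
n = (2.326 × 0.233 / 0.116)² = 21.83
Round up: n = 22.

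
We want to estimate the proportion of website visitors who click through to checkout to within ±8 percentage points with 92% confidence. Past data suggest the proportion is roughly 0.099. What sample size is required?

n = 43

For a proportion with margin E = 0.08 at 92% confidence, z = 1.751.
n = p̂(1−p̂)(z/E)² = 0.099 × 0.901 × (1.751/0.08)² = 42.73
Round up: n = 43.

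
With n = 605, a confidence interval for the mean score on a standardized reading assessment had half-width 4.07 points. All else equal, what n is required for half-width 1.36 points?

Margin of error scales as 1/√n, so n₂ = n₁·(E₁/E₂)².
n₂ = 605 × (4.07/1.36)² = 605 × 8.956 = 5418.38
Round up: n₂ = 5419.

5419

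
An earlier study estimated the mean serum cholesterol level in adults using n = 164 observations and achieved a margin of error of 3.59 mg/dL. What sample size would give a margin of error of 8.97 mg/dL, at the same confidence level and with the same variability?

Margin of error scales as 1/√n, so n₂ = n₁·(E₁/E₂)².
n₂ = 164 × (3.59/8.97)² = 164 × 0.1602 = 26.27
Round up: n₂ = 27.

27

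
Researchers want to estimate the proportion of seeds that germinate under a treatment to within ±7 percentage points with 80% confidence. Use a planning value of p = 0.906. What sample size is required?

29

For a proportion with margin E = 0.07 at 80% confidence, z = 1.282.
n = p̂(1−p̂)(z/E)² = 0.906 × 0.094 × (1.282/0.07)² = 28.57
Round up: n = 29.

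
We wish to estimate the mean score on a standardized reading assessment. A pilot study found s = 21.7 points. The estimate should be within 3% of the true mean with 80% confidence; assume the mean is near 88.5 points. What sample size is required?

110

For a mean, the margin of error is E = z·σ/√n, so n = (zσ/E)².
At 80% confidence, z = 1.282.
E = 3% of 88.5 = 2.655 points.
n = (1.282 × 21.7 / 2.655)² = 109.79
Round up: n = 110.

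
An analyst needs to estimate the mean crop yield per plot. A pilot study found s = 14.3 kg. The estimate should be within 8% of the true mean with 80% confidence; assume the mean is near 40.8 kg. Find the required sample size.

For a mean, the margin of error is E = z·σ/√n, so n = (zσ/E)².
At 80% confidence, z = 1.282.
E = 8% of 40.8 = 3.264 kg.
n = (1.282 × 14.3 / 3.264)² = 31.55
Round up: n = 32.

32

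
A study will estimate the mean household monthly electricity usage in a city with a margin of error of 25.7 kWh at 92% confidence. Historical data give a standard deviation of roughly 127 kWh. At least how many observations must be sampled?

n = 75

For a mean, the margin of error is E = z·σ/√n, so n = (zσ/E)².
At 92% confidence, z = 1.751.
n = (1.751 × 127 / 25.7)² = 74.87
Round up: n = 75.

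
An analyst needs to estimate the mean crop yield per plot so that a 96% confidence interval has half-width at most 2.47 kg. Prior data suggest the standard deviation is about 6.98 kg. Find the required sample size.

34

For a mean, the margin of error is E = z·σ/√n, so n = (zσ/E)².
At 96% confidence, z = 2.054.
n = (2.054 × 6.98 / 2.47)² = 33.69
Round up: n = 34.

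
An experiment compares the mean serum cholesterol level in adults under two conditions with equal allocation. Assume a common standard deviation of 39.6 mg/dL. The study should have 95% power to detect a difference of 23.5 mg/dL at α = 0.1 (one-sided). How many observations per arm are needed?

49 per group

For two equal groups, n per group = 2·((z_α + z_β)·σ/δ)².
z_α = 1.282; z_β = 1.645 (power 95%).
n = 2 × (2.927 × 39.6 / 23.5)² = 2 × 24.33 = 48.66
Round up: n = 49 per group.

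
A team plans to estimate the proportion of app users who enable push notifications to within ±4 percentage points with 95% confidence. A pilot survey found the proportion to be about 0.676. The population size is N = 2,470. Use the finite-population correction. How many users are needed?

For a proportion with margin E = 0.04 at 95% confidence, z = 1.960.
n = p̂(1−p̂)(z/E)² = 0.676 × 0.324 × (1.960/0.04)² = 525.88 — call this n₀.
Finite-population correction with N = 2,470: n = n₀ / (1 + (n₀−1)/N) = 525.88 / 1.213 = 433.54
Round up: n = 434.

n = 434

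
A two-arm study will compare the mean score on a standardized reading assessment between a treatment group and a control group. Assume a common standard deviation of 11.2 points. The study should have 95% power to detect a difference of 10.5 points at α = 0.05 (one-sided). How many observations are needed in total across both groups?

For two equal groups, n per group = 2·((z_α + z_β)·σ/δ)².
z_α = 1.645; z_β = 1.645 (power 95%).
n = 2 × (3.290 × 11.2 / 10.5)² = 2 × 12.32 = 24.64
Round up: n = 25 per group.
Total across both groups: 2 × 25 = 50.

50 total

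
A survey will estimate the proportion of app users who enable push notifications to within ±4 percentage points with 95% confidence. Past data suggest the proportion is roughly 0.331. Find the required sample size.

n = 532

For a proportion with margin E = 0.04 at 95% confidence, z = 1.960.
n = p̂(1−p̂)(z/E)² = 0.331 × 0.669 × (1.960/0.04)² = 531.68
Round up: n = 532.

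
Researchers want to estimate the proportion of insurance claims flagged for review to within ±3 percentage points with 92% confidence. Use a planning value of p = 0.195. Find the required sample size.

For a proportion with margin E = 0.03 at 92% confidence, z = 1.751.
n = p̂(1−p̂)(z/E)² = 0.195 × 0.805 × (1.751/0.03)² = 534.76
Round up: n = 535.

535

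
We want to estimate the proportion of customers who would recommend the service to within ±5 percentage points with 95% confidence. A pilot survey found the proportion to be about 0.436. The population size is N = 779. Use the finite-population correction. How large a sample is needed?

255

For a proportion with margin E = 0.05 at 95% confidence, z = 1.960.
n = p̂(1−p̂)(z/E)² = 0.436 × 0.564 × (1.960/0.05)² = 377.87 — call this n₀.
Finite-population correction with N = 779: n = n₀ / (1 + (n₀−1)/N) = 377.87 / 1.484 = 254.63
Round up: n = 255.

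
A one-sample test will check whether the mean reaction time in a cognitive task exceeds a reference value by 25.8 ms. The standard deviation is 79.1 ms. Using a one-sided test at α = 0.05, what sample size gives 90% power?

81

For a one-sample z-test, n = ((z_α + z_β)·σ/δ)².
z_α = 1.645 (one-sided α = 0.05); z_β = 1.282 (power 90% → β = 0.1).
n = (2.927 × 79.1 / 25.8)² = 80.53
Round up: n = 81.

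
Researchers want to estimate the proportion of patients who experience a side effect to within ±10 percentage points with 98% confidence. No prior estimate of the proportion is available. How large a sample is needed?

For a proportion with margin E = 0.1 at 98% confidence, z = 2.326.
With no prior estimate, use p = 0.5, which maximizes p(1−p) at 0.25.
n = 0.25 × (z/E)² = 0.25 × (2.326/0.1)² = 135.26
Round up: n = 136.

136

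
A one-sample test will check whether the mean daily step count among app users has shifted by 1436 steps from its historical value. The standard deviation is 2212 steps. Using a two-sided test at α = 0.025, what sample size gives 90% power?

For a one-sample z-test, n = ((z_{α/2} + z_β)·σ/δ)².
z_{α/2} = 2.241 (two-sided α = 0.025); z_β = 1.282 (power 90% → β = 0.1).
n = (3.523 × 2212 / 1436)² = 29.45
Round up: n = 30.

30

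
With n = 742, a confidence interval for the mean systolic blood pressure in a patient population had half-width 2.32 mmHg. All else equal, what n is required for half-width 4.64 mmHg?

Margin of error scales as 1/√n, so n₂ = n₁·(E₁/E₂)².
n₂ = 742 × (2.32/4.64)² = 742 × 0.25 = 185.50
Round up: n₂ = 186.

186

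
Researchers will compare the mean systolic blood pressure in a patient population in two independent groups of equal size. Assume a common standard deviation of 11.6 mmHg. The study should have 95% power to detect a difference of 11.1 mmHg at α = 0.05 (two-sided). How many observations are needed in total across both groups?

For two equal groups, n per group = 2·((z_{α/2} + z_β)·σ/δ)².
z_{α/2} = 1.960; z_β = 1.645 (power 95%).
n = 2 × (3.605 × 11.6 / 11.1)² = 2 × 14.19 = 28.38
Round up: n = 29 per group.
Total across both groups: 2 × 29 = 58.

58 total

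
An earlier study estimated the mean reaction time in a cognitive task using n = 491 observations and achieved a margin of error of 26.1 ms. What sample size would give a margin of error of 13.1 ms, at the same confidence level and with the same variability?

1950

Margin of error scales as 1/√n, so n₂ = n₁·(E₁/E₂)².
n₂ = 491 × (26.1/13.1)² = 491 × 3.97 = 1949.27
Round up: n₂ = 1950.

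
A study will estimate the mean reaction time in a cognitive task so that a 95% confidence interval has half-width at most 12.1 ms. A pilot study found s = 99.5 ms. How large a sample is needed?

260

For a mean, the margin of error is E = z·σ/√n, so n = (zσ/E)².
At 95% confidence, z = 1.960.
n = (1.960 × 99.5 / 12.1)² = 259.77
Round up: n = 260.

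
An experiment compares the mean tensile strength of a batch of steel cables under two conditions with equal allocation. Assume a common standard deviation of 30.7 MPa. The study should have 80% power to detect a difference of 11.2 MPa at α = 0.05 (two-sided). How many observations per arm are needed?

118 per group

For two equal groups, n per group = 2·((z_{α/2} + z_β)·σ/δ)².
z_{α/2} = 1.960; z_β = 0.842 (power 80%).
n = 2 × (2.802 × 30.7 / 11.2)² = 2 × 58.99 = 117.98
Round up: n = 118 per group.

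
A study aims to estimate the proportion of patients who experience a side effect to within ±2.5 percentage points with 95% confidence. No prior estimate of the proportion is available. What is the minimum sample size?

1537

For a proportion with margin E = 0.025 at 95% confidence, z = 1.960.
With no prior estimate, use p = 0.5, which maximizes p(1−p) at 0.25.
n = 0.25 × (z/E)² = 0.25 × (1.960/0.025)² = 1536.64
Round up: n = 1537.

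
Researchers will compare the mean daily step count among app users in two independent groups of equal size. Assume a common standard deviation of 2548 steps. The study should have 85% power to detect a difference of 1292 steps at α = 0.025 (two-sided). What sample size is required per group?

For two equal groups, n per group = 2·((z_{α/2} + z_β)·σ/δ)².
z_{α/2} = 2.241; z_β = 1.036 (power 85%).
n = 2 × (3.277 × 2548 / 1292)² = 2 × 41.77 = 83.54
Round up: n = 84 per group.

84 per group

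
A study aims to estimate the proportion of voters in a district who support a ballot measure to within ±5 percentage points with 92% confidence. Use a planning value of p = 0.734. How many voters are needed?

240

For a proportion with margin E = 0.05 at 92% confidence, z = 1.751.
n = p̂(1−p̂)(z/E)² = 0.734 × 0.266 × (1.751/0.05)² = 239.45
Round up: n = 240.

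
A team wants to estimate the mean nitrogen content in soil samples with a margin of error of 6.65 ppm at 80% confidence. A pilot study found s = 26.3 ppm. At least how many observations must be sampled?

26

For a mean, the margin of error is E = z·σ/√n, so n = (zσ/E)².
At 80% confidence, z = 1.282.
n = (1.282 × 26.3 / 6.65)² = 25.71
Round up: n = 26.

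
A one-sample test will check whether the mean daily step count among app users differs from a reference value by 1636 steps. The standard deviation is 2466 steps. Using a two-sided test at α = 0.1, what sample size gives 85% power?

17

For a one-sample z-test, n = ((z_{α/2} + z_β)·σ/δ)².
z_{α/2} = 1.645 (two-sided α = 0.1); z_β = 1.036 (power 85% → β = 0.15).
n = (2.681 × 2466 / 1636)² = 16.33
Round up: n = 17.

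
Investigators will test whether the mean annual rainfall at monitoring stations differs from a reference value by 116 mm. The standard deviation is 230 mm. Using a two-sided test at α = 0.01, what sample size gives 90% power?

For a one-sample z-test, n = ((z_{α/2} + z_β)·σ/δ)².
z_{α/2} = 2.576 (two-sided α = 0.01); z_β = 1.282 (power 90% → β = 0.1).
n = (3.858 × 230 / 116)² = 58.51
Round up: n = 59.

n = 59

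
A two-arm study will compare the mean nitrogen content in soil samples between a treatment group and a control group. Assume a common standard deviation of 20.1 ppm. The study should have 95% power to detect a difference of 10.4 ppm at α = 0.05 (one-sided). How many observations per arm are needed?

For two equal groups, n per group = 2·((z_α + z_β)·σ/δ)².
z_α = 1.645; z_β = 1.645 (power 95%).
n = 2 × (3.290 × 20.1 / 10.4)² = 2 × 40.43 = 80.86
Round up: n = 81 per group.

81 per group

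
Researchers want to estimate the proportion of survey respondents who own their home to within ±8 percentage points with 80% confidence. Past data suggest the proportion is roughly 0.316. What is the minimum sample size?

For a proportion with margin E = 0.08 at 80% confidence, z = 1.282.
n = p̂(1−p̂)(z/E)² = 0.316 × 0.684 × (1.282/0.08)² = 55.51
Round up: n = 56.

56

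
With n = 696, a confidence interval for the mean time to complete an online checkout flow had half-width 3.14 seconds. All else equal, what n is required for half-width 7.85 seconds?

112

Margin of error scales as 1/√n, so n₂ = n₁·(E₁/E₂)².
n₂ = 696 × (3.14/7.85)² = 696 × 0.16 = 111.36
Round up: n₂ = 112.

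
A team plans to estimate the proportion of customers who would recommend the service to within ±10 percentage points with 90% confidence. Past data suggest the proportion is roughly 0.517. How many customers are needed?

For a proportion with margin E = 0.1 at 90% confidence, z = 1.645.
n = p̂(1−p̂)(z/E)² = 0.517 × 0.483 × (1.645/0.1)² = 67.57
Round up: n = 68.

68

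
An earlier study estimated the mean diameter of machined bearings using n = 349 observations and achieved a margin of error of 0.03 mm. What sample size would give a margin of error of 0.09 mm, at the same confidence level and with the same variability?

39

Margin of error scales as 1/√n, so n₂ = n₁·(E₁/E₂)².
n₂ = 349 × (0.03/0.09)² = 349 × 0.1111 = 38.77
Round up: n₂ = 39.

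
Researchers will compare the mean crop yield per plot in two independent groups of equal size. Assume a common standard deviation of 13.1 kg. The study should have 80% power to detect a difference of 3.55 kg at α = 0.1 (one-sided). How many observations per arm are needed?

123 per group

For two equal groups, n per group = 2·((z_α + z_β)·σ/δ)².
z_α = 1.282; z_β = 0.842 (power 80%).
n = 2 × (2.124 × 13.1 / 3.55)² = 2 × 61.43 = 122.86
Round up: n = 123 per group.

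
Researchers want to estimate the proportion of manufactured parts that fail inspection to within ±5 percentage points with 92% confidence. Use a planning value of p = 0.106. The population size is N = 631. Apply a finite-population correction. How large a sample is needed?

For a proportion with margin E = 0.05 at 92% confidence, z = 1.751.
n = p̂(1−p̂)(z/E)² = 0.106 × 0.894 × (1.751/0.05)² = 116.22 — call this n₀.
Finite-population correction with N = 631: n = n₀ / (1 + (n₀−1)/N) = 116.22 / 1.183 = 98.24
Round up: n = 99.

n = 99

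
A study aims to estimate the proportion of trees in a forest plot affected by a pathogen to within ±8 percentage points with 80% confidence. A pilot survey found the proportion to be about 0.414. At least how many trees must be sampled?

For a proportion with margin E = 0.08 at 80% confidence, z = 1.282.
n = p̂(1−p̂)(z/E)² = 0.414 × 0.586 × (1.282/0.08)² = 62.30
Round up: n = 63.

63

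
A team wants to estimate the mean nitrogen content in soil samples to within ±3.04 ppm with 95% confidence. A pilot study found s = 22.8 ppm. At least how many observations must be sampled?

For a mean, the margin of error is E = z·σ/√n, so n = (zσ/E)².
At 95% confidence, z = 1.960.
n = (1.960 × 22.8 / 3.04)² = 216.09
Round up: n = 217.

217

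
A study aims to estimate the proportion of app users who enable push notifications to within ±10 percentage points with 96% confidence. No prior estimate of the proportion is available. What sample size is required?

For a proportion with margin E = 0.1 at 96% confidence, z = 2.054.
With no prior estimate, use p = 0.5, which maximizes p(1−p) at 0.25.
n = 0.25 × (z/E)² = 0.25 × (2.054/0.1)² = 105.47
Round up: n = 106.

n = 106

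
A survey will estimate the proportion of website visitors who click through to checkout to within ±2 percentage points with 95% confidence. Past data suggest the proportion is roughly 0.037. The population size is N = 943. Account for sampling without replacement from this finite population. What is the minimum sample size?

For a proportion with margin E = 0.02 at 95% confidence, z = 1.960.
n = p̂(1−p̂)(z/E)² = 0.037 × 0.963 × (1.960/0.02)² = 342.20 — call this n₀.
Finite-population correction with N = 943: n = n₀ / (1 + (n₀−1)/N) = 342.20 / 1.362 = 251.25
Round up: n = 252.

n = 252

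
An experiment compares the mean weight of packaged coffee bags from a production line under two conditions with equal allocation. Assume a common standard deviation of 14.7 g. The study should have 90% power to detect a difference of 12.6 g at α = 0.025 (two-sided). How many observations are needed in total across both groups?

68 total

For two equal groups, n per group = 2·((z_{α/2} + z_β)·σ/δ)².
z_{α/2} = 2.241; z_β = 1.282 (power 90%).
n = 2 × (3.523 × 14.7 / 12.6)² = 2 × 16.89 = 33.78
Round up: n = 34 per group.
Total across both groups: 2 × 34 = 68.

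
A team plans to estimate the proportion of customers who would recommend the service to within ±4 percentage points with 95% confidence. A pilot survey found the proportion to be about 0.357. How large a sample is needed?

n = 552

For a proportion with margin E = 0.04 at 95% confidence, z = 1.960.
n = p̂(1−p̂)(z/E)² = 0.357 × 0.643 × (1.960/0.04)² = 551.15
Round up: n = 552.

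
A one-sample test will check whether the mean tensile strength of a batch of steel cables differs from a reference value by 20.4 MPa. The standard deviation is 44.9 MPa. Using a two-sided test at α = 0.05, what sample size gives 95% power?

For a one-sample z-test, n = ((z_{α/2} + z_β)·σ/δ)².
z_{α/2} = 1.960 (two-sided α = 0.05); z_β = 1.645 (power 95% → β = 0.05).
n = (3.605 × 44.9 / 20.4)² = 62.96
Round up: n = 63.

n = 63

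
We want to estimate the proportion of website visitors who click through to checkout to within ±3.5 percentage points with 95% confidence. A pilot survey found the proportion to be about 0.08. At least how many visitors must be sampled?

For a proportion with margin E = 0.035 at 95% confidence, z = 1.960.
n = p̂(1−p̂)(z/E)² = 0.08 × 0.92 × (1.960/0.035)² = 230.81
Round up: n = 231.

231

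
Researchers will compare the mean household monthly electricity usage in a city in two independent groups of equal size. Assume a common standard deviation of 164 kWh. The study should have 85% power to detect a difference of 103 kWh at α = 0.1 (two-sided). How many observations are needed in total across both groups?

For two equal groups, n per group = 2·((z_{α/2} + z_β)·σ/δ)².
z_{α/2} = 1.645; z_β = 1.036 (power 85%).
n = 2 × (2.681 × 164 / 103)² = 2 × 18.22 = 36.44
Round up: n = 37 per group.
Total across both groups: 2 × 37 = 74.

74 total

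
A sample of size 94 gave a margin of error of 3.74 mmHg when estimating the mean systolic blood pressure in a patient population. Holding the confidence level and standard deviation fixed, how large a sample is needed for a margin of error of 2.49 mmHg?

Margin of error scales as 1/√n, so n₂ = n₁·(E₁/E₂)².
n₂ = 94 × (3.74/2.49)² = 94 × 2.256 = 212.06
Round up: n₂ = 213.

n = 213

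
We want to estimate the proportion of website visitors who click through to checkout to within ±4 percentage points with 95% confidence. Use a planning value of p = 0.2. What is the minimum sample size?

For a proportion with margin E = 0.04 at 95% confidence, z = 1.960.
n = p̂(1−p̂)(z/E)² = 0.2 × 0.8 × (1.960/0.04)² = 384.16
Round up: n = 385.

385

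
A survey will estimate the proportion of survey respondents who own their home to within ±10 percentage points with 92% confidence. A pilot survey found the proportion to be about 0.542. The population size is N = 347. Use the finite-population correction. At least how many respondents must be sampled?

For a proportion with margin E = 0.1 at 92% confidence, z = 1.751.
n = p̂(1−p̂)(z/E)² = 0.542 × 0.458 × (1.751/0.1)² = 76.11 — call this n₀.
Finite-population correction with N = 347: n = n₀ / (1 + (n₀−1)/N) = 76.11 / 1.216 = 62.59
Round up: n = 63.

63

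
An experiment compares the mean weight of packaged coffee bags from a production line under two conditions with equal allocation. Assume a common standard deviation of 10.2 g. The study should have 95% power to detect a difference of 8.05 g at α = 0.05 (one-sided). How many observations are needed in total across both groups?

For two equal groups, n per group = 2·((z_α + z_β)·σ/δ)².
z_α = 1.645; z_β = 1.645 (power 95%).
n = 2 × (3.290 × 10.2 / 8.05)² = 2 × 17.38 = 34.76
Round up: n = 35 per group.
Total across both groups: 2 × 35 = 70.

70 total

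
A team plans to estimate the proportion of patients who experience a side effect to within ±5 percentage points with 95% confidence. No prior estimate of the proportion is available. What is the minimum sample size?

For a proportion with margin E = 0.05 at 95% confidence, z = 1.960.
With no prior estimate, use p = 0.5, which maximizes p(1−p) at 0.25.
n = 0.25 × (z/E)² = 0.25 × (1.960/0.05)² = 384.16
Round up: n = 385.

385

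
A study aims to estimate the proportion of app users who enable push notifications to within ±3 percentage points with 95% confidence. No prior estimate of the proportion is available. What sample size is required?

For a proportion with margin E = 0.03 at 95% confidence, z = 1.960.
With no prior estimate, use p = 0.5, which maximizes p(1−p) at 0.25.
n = 0.25 × (z/E)² = 0.25 × (1.960/0.03)² = 1067.11
Round up: n = 1068.

1068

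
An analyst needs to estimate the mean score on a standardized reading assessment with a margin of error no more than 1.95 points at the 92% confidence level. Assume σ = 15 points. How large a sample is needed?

182

For a mean, the margin of error is E = z·σ/√n, so n = (zσ/E)².
At 92% confidence, z = 1.751.
n = (1.751 × 15 / 1.95)² = 181.42
Round up: n = 182.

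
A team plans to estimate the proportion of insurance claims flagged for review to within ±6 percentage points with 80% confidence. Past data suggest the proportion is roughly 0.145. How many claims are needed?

For a proportion with margin E = 0.06 at 80% confidence, z = 1.282.
n = p̂(1−p̂)(z/E)² = 0.145 × 0.855 × (1.282/0.06)² = 56.60
Round up: n = 57.

n = 57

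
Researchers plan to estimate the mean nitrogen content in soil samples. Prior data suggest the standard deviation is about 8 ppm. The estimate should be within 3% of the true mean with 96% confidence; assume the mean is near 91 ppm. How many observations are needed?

37

For a mean, the margin of error is E = z·σ/√n, so n = (zσ/E)².
At 96% confidence, z = 2.054.
E = 3% of 91 = 2.73 ppm.
n = (2.054 × 8 / 2.73)² = 36.23
Round up: n = 37.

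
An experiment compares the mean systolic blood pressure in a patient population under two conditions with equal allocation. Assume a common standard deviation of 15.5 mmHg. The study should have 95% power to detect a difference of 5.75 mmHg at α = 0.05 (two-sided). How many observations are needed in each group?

189 per group

For two equal groups, n per group = 2·((z_{α/2} + z_β)·σ/δ)².
z_{α/2} = 1.960; z_β = 1.645 (power 95%).
n = 2 × (3.605 × 15.5 / 5.75)² = 2 × 94.44 = 188.88
Round up: n = 189 per group.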